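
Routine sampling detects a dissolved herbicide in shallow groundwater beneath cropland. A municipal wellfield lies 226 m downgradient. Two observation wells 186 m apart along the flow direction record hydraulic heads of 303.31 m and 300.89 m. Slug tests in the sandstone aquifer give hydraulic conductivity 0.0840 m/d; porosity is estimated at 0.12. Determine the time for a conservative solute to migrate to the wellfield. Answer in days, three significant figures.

24800 days

Hydraulic gradient i = (303.31 − 300.89) / 186 = 2.42 / 186 = 0.01301
Darcy flux q = K·i = 0.0840 × 0.01301 = 0.001093 m/d
v = Ki/n = 0.0840·0.01301/0.12 = 0.009108 m/d
t = L / v = 226 / 0.009108 = 24810 d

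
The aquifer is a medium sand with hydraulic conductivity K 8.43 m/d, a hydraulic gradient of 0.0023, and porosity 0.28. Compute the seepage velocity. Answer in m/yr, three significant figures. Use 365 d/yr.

25.3 m/yr

Darcy flux q = K·i = 8.43 × 0.0023 = 0.01939 m/d
Average linear velocity = 0.01939 / 0.28 = 0.06925 m/d
   = 0.06925 × 365 = 25.3 m/yr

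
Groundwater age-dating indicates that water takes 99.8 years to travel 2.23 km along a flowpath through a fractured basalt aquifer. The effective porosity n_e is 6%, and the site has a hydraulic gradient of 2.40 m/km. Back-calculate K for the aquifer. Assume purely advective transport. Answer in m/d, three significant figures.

t = 99.8 years = 36430 d
L = 2.23 km = 2230 m
v = L / t = 2230 / 36430 = 0.06122 m/d
K = v · n / i = 0.06122 × 0.06 / 0.0024 = 1.53 m/d

1.53 m/d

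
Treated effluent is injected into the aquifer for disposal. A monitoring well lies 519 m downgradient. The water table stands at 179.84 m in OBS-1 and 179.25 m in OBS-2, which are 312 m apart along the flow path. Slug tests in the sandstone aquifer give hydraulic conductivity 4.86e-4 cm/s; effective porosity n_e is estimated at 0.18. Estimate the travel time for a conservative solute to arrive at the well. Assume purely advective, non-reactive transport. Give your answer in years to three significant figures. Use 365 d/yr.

322 years

Hydraulic gradient i = (179.84 − 179.25) / 312 = 0.59 / 312 = 0.001891
K = 4.86e-4 cm/s × 864 = 0.4199 m/d
q = Ki = 0.4199 × 0.001891 = 7.940e-4 m/d
Average linear velocity = 7.940e-4 / 0.18 = 0.004411 m/d
t = L / v = 519 / 0.004411 = 117700 d
   = 117700 / 365 = 322 yr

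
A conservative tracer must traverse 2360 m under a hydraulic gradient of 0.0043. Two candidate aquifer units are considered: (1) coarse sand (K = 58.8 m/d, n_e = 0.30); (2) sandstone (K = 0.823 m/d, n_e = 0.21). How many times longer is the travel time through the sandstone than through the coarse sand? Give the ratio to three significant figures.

50.0

Unit 1 (coarse sand): v = 58.8×0.0043/0.30 = 0.8428 m/d, t = 2360/0.8428 = 2800 d
Unit 2 (sandstone): v = 0.823×0.0043/0.21 = 0.01685 m/d, t = 2360/0.01685 = 140000 d
t(sandstone) / t(coarse sand) = 140000/2800 = 50.0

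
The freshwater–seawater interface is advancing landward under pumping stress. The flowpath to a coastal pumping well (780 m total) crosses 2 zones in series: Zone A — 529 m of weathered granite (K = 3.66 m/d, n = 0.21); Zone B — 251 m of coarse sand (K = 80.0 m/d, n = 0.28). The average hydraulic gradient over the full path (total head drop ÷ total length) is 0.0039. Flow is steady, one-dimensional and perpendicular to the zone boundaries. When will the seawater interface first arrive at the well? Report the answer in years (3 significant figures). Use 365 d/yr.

24.1 years

Steady 1-D flow in series ⇒ the Darcy flux q is identical in every zone and the zone head losses add (resistances L/K in series).
Σ(L/K) = 529/3.66 + 251/80.0 = 144.5 + 3.138 = 147.7 d
K_eq = L_total / Σ(L/K) = 780 / 147.7 = 5.282 m/d
q = K_eq · i = 5.282 × 0.0039 = 0.02060 m/d (same in every zone)
Zone A: v = q/n = 0.02060/0.21 = 0.09809 m/d → t_A = 529/0.09809 = 5393 d
Zone B: v = q/n = 0.02060/0.28 = 0.07357 m/d → t_B = 251/0.07357 = 3412 d
Total t = 5393 + 3412 = 8805 d
   = 8805 / 365 = 24.1 yr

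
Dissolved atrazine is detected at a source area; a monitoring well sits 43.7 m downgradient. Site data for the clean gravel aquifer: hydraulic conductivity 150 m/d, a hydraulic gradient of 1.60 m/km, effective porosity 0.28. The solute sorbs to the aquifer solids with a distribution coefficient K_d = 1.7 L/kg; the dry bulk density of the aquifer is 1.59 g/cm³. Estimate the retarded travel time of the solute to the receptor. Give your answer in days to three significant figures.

543 days

Specific discharge q = 150 × 0.0016 = 0.2400 m/d
Average linear velocity = 0.2400 / 0.28 = 0.8571 m/d
Retardation R = 1 + ρ_b·K_d/n = 1 + 1.59×1.7/0.28 = 10.65
Contaminant velocity v_c = v/R = 0.8571/10.65 = 0.08046 m/d
t = L/v_c = 43.7/0.08046 = 543.2 d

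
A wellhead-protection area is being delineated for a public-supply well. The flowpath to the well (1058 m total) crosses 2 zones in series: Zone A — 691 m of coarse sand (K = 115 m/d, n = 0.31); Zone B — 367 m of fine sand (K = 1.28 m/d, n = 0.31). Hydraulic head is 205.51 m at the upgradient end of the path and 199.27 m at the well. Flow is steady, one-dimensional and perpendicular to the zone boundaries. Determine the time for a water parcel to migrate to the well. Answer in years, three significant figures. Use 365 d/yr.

42.2 years

Total head drop ΔH = 205.51 − 199.27 = 6.24 m
Steady 1-D flow in series ⇒ the Darcy flux q is identical in every zone and the zone head losses add (resistances L/K in series).
Σ(L/K) = 691/115 + 367/1.28 = 6.009 + 286.7 = 292.7 d
q = ΔH / Σ(L/K) = 6.24 / 292.7 = 0.02132 m/d (same in every zone)
Zone A: v = q/n = 0.02132/0.31 = 0.06876 m/d → t_A = 691/0.06876 = 10050 d
Zone B: v = q/n = 0.02132/0.31 = 0.06876 m/d → t_B = 367/0.06876 = 5337 d
Total t = 10050 + 5337 = 15390 d
   = 15390 / 365 = 42.2 yr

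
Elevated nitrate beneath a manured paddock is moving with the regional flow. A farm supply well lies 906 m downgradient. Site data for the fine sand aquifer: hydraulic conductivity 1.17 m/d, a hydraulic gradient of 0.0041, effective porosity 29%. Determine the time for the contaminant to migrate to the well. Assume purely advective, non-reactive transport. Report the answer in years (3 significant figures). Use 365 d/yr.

150 years

Specific discharge q = 1.17 × 0.0041 = 0.004797 m/d
Average linear velocity = 0.004797 / 0.29 = 0.01654 m/d
t = L / v = 906 / 0.01654 = 54770 d
   = 54770 / 365 = 150 yr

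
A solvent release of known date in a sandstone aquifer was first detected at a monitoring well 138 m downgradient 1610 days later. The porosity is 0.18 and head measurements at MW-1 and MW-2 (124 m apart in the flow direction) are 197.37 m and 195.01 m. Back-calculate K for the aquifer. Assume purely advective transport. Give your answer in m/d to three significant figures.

Hydraulic gradient i = (197.37 − 195.01) / 124 = 2.36 / 124 = 0.01903
v = L / t = 138 / 1610 = 0.08571 m/d
K = v · n / i = 0.08571 × 0.18 / 0.01903 = 0.811 m/d

0.811 m/d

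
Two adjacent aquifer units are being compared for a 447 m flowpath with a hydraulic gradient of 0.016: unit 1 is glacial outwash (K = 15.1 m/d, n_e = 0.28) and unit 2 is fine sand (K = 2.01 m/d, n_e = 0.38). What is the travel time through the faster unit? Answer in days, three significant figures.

Unit 1 (glacial outwash): v = 15.1×0.016/0.28 = 0.8629 m/d, t = 447/0.8629 = 518.0 d
Unit 2 (fine sand): v = 2.01×0.016/0.38 = 0.08463 m/d, t = 447/0.08463 = 5282 d
Faster unit: t = 518 d

518 days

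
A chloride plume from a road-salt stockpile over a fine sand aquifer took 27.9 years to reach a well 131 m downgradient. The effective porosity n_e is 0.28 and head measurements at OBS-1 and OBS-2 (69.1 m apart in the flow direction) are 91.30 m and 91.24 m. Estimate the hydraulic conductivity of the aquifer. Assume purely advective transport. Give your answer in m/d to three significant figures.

Hydraulic gradient i = (91.30 − 91.24) / 69.1 = 0.06 / 69.1 = 8.683e-4
t = 27.9 years = 10180 d
v = L / t = 131 / 10180 = 0.01286 m/d
K = v · n / i = 0.01286 × 0.28 / 8.683e-4 = 4.15 m/d

4.15 m/d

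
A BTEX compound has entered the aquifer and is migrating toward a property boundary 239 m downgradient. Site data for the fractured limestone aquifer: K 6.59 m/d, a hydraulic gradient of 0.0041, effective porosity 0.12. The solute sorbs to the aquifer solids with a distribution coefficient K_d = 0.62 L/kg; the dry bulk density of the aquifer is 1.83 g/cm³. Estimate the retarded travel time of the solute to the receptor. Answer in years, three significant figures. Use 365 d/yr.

q = Ki = 6.59 × 0.0041 = 0.02702 m/d
Average linear velocity = 0.02702 / 0.12 = 0.2252 m/d
Retardation R = 1 + ρ_b·K_d/n = 1 + 1.83×0.62/0.12 = 10.46
Contaminant velocity v_c = v/R = 0.2252/10.46 = 0.02154 m/d
t = L/v_c = 239/0.02154 = 11100 d
   = 11100/365 = 30.4 yr

30.4 years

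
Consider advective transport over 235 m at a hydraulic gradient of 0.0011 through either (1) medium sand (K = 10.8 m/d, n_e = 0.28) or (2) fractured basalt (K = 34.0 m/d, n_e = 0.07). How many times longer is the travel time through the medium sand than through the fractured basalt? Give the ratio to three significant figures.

12.6

Unit 1 (medium sand): v = 10.8×0.0011/0.28 = 0.04243 m/d, t = 235/0.04243 = 5539 d
Unit 2 (fractured basalt): v = 34.0×0.0011/0.07 = 0.5343 m/d, t = 235/0.5343 = 439.8 d
t(medium sand) / t(fractured basalt) = 5539/439.8 = 12.6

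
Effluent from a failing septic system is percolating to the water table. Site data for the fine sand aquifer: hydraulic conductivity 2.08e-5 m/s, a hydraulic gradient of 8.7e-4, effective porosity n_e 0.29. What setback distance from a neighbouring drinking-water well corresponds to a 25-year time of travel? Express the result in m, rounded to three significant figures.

K = 2.08e-5 m/s × 86400 s/d = 1.797 m/d
Darcy flux q = K·i = 1.797 × 8.7e-4 = 0.001563 m/d
v_s = q/n_e = 0.001563/0.29 = 0.005391 m/d
T = 25 yr × 365 = 9125 d
L = v × T = 0.005391 × 9125 = 49.20 m

49.2 m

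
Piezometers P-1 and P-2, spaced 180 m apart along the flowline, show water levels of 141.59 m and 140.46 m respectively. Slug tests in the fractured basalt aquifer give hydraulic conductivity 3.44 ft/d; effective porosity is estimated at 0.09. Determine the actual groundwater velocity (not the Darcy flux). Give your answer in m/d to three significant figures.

0.0731 m/d

Hydraulic gradient i = (141.59 − 140.46) / 180 = 1.13 / 180 = 0.006278
K = 3.44 ft/d × 0.3048 = 1.049 m/d
q = Ki = 1.049 × 0.006278 = 0.006582 m/d
Average linear velocity = 0.006582 / 0.09 = 0.07314 m/d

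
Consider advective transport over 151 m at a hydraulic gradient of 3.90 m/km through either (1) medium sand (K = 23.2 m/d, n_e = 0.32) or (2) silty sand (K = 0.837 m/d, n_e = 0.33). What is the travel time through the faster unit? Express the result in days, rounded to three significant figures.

534 days

Unit 1 (medium sand): v = 23.2×0.0039/0.32 = 0.2827 m/d, t = 151/0.2827 = 534.0 d
Unit 2 (silty sand): v = 0.837×0.0039/0.33 = 0.009892 m/d, t = 151/0.009892 = 15270 d
Faster unit: t = 534 d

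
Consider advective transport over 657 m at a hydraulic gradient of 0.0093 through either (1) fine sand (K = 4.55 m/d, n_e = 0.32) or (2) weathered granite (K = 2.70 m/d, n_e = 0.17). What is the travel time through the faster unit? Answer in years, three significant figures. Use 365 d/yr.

Unit 1 (fine sand): v = 4.55×0.0093/0.32 = 0.1322 m/d, t = 657/0.1322 = 4968 d
Unit 2 (weathered granite): v = 2.70×0.0093/0.17 = 0.1477 m/d, t = 657/0.1477 = 4448 d
Faster: 4448 d / 365 = 12.2 yr

12.2 years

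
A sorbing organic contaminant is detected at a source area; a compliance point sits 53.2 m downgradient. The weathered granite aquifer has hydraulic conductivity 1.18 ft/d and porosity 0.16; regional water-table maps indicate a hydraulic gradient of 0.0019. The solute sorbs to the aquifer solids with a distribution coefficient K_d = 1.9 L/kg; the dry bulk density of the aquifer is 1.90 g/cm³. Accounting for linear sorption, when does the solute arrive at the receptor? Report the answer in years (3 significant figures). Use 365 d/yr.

K = 1.18 ft/d × 0.3048 = 0.3597 m/d
Darcy flux q = K·i = 0.3597 × 0.0019 = 6.834e-4 m/d
Average linear velocity = 6.834e-4 / 0.16 = 0.004271 m/d
Retardation R = 1 + ρ_b·K_d/n = 1 + 1.90×1.9/0.16 = 23.56
Contaminant velocity v_c = v/R = 0.004271/23.56 = 1.813e-4 m/d
t = L/v_c = 53.2/1.813e-4 = 293500 d
   = 293500/365 = 804 yr

804 years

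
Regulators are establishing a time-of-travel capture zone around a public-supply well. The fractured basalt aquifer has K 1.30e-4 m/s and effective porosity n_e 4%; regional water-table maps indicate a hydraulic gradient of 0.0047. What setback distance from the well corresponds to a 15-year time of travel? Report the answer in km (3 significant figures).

K = 1.30e-4 m/s × 86400 s/d = 11.23 m/d
q = Ki = 11.23 × 0.0047 = 0.05279 m/d
v_s = q/n_e = 0.05279/0.04 = 1.320 m/d
T = 15 yr × 365 = 5475 d
L = v × T = 1.320 × 5475 = 7226 m
   = 7.23 km

7.23 km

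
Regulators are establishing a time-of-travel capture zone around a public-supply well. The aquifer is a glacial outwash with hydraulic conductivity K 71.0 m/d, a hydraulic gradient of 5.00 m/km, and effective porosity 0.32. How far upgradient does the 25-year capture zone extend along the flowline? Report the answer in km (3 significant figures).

10.1 km

Specific discharge q = 71.0 × 0.0050 = 0.3550 m/d
v_s = q/n_e = 0.3550/0.32 = 1.109 m/d
T = 25 yr × 365 = 9125 d
L = v × T = 1.109 × 9125 = 10120 m
   = 10.1 km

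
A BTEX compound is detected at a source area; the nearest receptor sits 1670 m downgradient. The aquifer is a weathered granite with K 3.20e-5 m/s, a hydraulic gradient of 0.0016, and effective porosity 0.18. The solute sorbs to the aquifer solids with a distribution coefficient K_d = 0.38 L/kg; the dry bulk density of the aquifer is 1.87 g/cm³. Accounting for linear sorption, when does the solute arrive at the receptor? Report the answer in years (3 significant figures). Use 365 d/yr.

921 years

K = 3.20e-5 m/s × 86400 s/d = 2.765 m/d
Specific discharge q = 2.765 × 0.0016 = 0.004424 m/d
v = Ki/n = 2.765·0.0016/0.18 = 0.02458 m/d
Retardation R = 1 + ρ_b·K_d/n = 1 + 1.87×0.38/0.18 = 4.948
Contaminant velocity v_c = v/R = 0.02458/4.948 = 0.004967 m/d
t = L/v_c = 1670/0.004967 = 336200 d
   = 336200/365 = 921 yr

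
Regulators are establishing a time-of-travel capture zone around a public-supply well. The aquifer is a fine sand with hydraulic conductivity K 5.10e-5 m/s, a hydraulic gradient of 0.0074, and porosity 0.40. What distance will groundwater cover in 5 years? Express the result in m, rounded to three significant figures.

149 m

K = 5.10e-5 m/s × 86400 s/d = 4.406 m/d
q = Ki = 4.406 × 0.0074 = 0.03261 m/d
Average linear velocity = 0.03261 / 0.40 = 0.08152 m/d
T = 5 yr × 365 = 1825 d
L = v × T = 0.08152 × 1825 = 148.8 m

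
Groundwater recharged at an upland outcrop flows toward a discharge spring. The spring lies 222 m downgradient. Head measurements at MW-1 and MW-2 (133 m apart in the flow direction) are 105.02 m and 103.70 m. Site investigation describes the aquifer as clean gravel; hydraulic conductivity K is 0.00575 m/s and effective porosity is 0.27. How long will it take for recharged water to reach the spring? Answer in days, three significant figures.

Hydraulic gradient i = (105.02 − 103.70) / 133 = 1.32 / 133 = 0.009925
K = 0.00575 m/s × 86400 s/d = 496.8 m/d
Specific discharge q = 496.8 × 0.009925 = 4.931 m/d
Average linear velocity = 4.931 / 0.27 = 18.26 m/d
t = L / v = 222 / 18.26 = 12.16 d

12.2 days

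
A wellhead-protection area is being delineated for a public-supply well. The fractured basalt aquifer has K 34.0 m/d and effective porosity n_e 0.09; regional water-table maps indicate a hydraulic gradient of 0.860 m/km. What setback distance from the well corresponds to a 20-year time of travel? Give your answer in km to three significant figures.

Specific discharge q = 34.0 × 8.6e-4 = 0.02924 m/d
Average linear velocity = 0.02924 / 0.09 = 0.3249 m/d
T = 20 yr × 365 = 7300 d
L = v × T = 0.3249 × 7300 = 2372 m
   = 2.37 km

2.37 km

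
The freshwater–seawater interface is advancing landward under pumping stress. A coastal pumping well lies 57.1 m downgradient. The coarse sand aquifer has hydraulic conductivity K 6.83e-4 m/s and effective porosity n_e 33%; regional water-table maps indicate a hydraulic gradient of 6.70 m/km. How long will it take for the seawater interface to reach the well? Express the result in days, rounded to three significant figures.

47.7 days

K = 6.83e-4 m/s × 86400 s/d = 59.01 m/d
q = Ki = 59.01 × 0.0067 = 0.3954 m/d
Seepage velocity v = q / n = 0.3954 / 0.33 = 1.198 m/d
t = L / v = 57.1 / 1.198 = 47.66 d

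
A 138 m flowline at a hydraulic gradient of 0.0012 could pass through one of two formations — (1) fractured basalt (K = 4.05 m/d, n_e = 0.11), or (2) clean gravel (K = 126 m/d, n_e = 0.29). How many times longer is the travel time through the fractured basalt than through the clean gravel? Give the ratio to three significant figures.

11.8

Unit 1 (fractured basalt): v = 4.05×0.0012/0.11 = 0.04418 m/d, t = 138/0.04418 = 3123 d
Unit 2 (clean gravel): v = 126×0.0012/0.29 = 0.5214 m/d, t = 138/0.5214 = 264.7 d
t(fractured basalt) / t(clean gravel) = 3123/264.7 = 11.8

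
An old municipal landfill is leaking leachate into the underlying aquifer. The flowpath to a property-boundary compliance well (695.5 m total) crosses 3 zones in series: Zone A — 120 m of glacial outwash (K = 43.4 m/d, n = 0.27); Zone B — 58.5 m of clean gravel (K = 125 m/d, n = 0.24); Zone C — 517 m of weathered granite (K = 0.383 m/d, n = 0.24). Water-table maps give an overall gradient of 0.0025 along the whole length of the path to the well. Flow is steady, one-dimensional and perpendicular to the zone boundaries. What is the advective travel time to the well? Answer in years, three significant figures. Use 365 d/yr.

364 years

Continuity: the same q passes through each zone, so ΔH = q·Σ(L_j/K_j) — the zones act as resistances in series.
Σ(L/K) = 120/43.4 + 58.5/125 + 517/0.383 = 2.765 + 0.4680 + 1350 = 1353 d
K_eq = L_total / Σ(L/K) = 695.5 / 1353 = 0.5140 m/d
q = K_eq · i = 0.5140 × 0.0025 = 0.001285 m/d (same in every zone)
Zone A: v = q/n = 0.001285/0.27 = 0.004759 m/d → t_A = 120/0.004759 = 25210 d
Zone B: v = q/n = 0.001285/0.24 = 0.005354 m/d → t_B = 58.5/0.005354 = 10930 d
Zone C: v = q/n = 0.001285/0.24 = 0.005354 m/d → t_C = 517/0.005354 = 96560 d
Total t = 25210 + 10930 + 96560 = 132700 d
   = 132700 / 365 = 364 yr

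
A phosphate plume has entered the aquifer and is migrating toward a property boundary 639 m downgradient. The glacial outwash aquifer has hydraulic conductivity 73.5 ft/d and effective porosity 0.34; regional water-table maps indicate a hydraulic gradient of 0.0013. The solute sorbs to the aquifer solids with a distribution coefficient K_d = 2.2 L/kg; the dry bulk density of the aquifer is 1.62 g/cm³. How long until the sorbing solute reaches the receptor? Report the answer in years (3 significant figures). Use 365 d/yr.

235 years

K = 73.5 ft/d × 0.3048 = 22.40 m/d
Darcy flux q = K·i = 22.40 × 0.0013 = 0.02912 m/d
v_s = q/n_e = 0.02912/0.34 = 0.08566 m/d
Retardation R = 1 + ρ_b·K_d/n = 1 + 1.62×2.2/0.34 = 11.48
Contaminant velocity v_c = v/R = 0.08566/11.48 = 0.007460 m/d
t = L/v_c = 639/0.007460 = 85660 d
   = 85660/365 = 235 yr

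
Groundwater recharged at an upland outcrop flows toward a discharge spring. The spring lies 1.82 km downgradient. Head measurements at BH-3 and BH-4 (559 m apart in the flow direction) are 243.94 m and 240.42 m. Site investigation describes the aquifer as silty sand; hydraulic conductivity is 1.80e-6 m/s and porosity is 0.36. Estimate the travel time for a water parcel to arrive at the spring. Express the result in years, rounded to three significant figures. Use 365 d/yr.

1830 years

Hydraulic gradient i = (243.94 − 240.42) / 559 = 3.52 / 559 = 0.006297
K = 1.80e-6 m/s × 86400 s/d = 0.1555 m/d
Darcy flux q = K·i = 0.1555 × 0.006297 = 9.793e-4 m/d
v_s = q/n_e = 9.793e-4/0.36 = 0.002720 m/d
L = 1.82 km = 1820 m
t = L / v = 1820 / 0.002720 = 669000 d
   = 669000 / 365 = 1830 yr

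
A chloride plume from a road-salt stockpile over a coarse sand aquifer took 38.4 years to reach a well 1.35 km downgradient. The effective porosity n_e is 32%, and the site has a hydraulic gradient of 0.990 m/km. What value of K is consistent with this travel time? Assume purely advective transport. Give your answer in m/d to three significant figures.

31.1 m/d

t = 38.4 years = 14020 d
L = 1.35 km = 1350 m
v = L / t = 1350 / 14020 = 0.09632 m/d
K = v · n / i = 0.09632 × 0.32 / 9.9e-4 = 31.1 m/d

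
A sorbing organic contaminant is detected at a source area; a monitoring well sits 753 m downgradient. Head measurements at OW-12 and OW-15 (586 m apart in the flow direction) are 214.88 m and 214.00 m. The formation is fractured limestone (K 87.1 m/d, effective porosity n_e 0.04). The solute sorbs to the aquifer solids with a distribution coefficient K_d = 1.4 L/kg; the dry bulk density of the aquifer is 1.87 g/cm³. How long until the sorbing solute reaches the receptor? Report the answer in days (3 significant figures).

15300 days

Hydraulic gradient i = (214.88 − 214.00) / 586 = 0.88 / 586 = 0.001502
Specific discharge q = 87.1 × 0.001502 = 0.1308 m/d
v = Ki/n = 87.1·0.001502/0.04 = 3.270 m/d
Retardation R = 1 + ρ_b·K_d/n = 1 + 1.87×1.4/0.04 = 66.45
Contaminant velocity v_c = v/R = 3.270/66.45 = 0.04921 m/d
t = L/v_c = 753/0.04921 = 15300 d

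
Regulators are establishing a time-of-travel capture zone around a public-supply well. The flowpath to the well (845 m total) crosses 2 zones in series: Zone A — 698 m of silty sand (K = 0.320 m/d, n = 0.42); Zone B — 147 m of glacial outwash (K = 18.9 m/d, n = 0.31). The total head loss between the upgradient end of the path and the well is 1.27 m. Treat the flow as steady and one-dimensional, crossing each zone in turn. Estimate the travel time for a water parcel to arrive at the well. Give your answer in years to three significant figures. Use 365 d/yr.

Continuity: the same q passes through each zone, so ΔH = q·Σ(L_j/K_j) — the zones act as resistances in series.
Σ(L/K) = 698/0.320 + 147/18.9 = 2181 + 7.778 = 2189 d
q = ΔH / Σ(L/K) = 1.27 / 2189 = 5.802e-4 m/d (same in every zone)
Zone A: v = q/n = 5.802e-4/0.42 = 0.001381 m/d → t_A = 698/0.001381 = 505300 d
Zone B: v = q/n = 5.802e-4/0.31 = 0.001872 m/d → t_B = 147/0.001872 = 78550 d
Total t = 505300 + 78550 = 583800 d
   = 583800 / 365 = 1600 yr

1600 years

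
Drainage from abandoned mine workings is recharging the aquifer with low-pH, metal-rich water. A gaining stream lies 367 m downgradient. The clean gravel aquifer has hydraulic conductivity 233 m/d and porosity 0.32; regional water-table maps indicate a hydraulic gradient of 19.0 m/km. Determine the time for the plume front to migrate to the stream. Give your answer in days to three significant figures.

Darcy flux q = K·i = 233 × 0.019 = 4.427 m/d
Seepage velocity v = q / n = 4.427 / 0.32 = 13.83 m/d
t = L / v = 367 / 13.83 = 26.53 d

26.5 days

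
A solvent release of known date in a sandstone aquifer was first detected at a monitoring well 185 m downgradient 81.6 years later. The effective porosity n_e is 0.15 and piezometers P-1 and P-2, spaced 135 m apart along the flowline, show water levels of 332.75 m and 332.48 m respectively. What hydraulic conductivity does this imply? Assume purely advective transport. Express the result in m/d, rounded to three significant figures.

Hydraulic gradient i = (332.75 − 332.48) / 135 = 0.27 / 135 = 0.002000
t = 81.6 years = 29780 d
v = L / t = 185 / 29780 = 0.006211 m/d
K = v · n / i = 0.006211 × 0.15 / 0.002000 = 0.466 m/d

0.466 m/d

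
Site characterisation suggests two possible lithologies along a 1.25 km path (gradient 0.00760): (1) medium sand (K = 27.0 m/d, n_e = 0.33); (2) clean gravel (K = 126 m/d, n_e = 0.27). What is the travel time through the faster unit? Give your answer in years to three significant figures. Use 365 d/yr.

0.966 years

Unit 1 (medium sand): v = 27.0×0.0076/0.33 = 0.6218 m/d, t = 1250/0.6218 = 2010 d
Unit 2 (clean gravel): v = 126×0.0076/0.27 = 3.547 m/d, t = 1250/3.547 = 352.4 d
Faster: 352.4 d / 365 = 0.966 yr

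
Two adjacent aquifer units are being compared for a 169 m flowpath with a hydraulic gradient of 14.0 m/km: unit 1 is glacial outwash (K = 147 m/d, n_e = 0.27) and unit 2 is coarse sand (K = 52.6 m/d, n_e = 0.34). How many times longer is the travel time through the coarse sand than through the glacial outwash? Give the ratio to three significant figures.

Unit 1 (glacial outwash): v = 147×0.014/0.27 = 7.622 m/d, t = 169/7.622 = 22.17 d
Unit 2 (coarse sand): v = 52.6×0.014/0.34 = 2.166 m/d, t = 169/2.166 = 78.03 d
t(coarse sand) / t(glacial outwash) = 78.03/22.17 = 3.52

3.52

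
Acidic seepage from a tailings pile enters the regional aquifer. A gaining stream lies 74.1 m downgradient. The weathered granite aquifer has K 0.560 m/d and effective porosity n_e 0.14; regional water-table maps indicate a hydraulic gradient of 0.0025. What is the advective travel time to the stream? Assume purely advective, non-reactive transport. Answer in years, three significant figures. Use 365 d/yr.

q = Ki = 0.560 × 0.0025 = 0.001400 m/d
Seepage velocity v = q / n = 0.001400 / 0.14 = 0.01000 m/d
t = L / v = 74.1 / 0.01000 = 7410 d
   = 7410 / 365 = 20.3 yr

20.3 years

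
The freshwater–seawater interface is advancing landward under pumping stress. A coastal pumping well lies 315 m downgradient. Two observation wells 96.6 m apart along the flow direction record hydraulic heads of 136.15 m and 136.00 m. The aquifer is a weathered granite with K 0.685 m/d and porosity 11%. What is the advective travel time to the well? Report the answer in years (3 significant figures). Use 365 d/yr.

Hydraulic gradient i = (136.15 − 136.00) / 96.6 = 0.15 / 96.6 = 0.001553
q = Ki = 0.685 × 0.001553 = 0.001064 m/d
Seepage velocity v = q / n = 0.001064 / 0.11 = 0.009670 m/d
t = L / v = 315 / 0.009670 = 32580 d
   = 32580 / 365 = 89.2 yr

89.2 years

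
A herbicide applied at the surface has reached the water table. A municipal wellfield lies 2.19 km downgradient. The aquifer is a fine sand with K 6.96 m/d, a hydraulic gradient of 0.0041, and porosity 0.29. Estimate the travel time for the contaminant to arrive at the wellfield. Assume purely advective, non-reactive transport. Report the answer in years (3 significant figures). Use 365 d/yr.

Specific discharge q = 6.96 × 0.0041 = 0.02854 m/d
v_s = q/n_e = 0.02854/0.29 = 0.09840 m/d
L = 2.19 km = 2190 m
t = L / v = 2190 / 0.09840 = 22260 d
   = 22260 / 365 = 61.0 yr

61.0 years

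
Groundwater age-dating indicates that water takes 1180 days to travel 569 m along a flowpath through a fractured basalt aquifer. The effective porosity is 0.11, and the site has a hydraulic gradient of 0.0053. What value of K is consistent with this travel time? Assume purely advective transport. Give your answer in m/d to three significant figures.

10.0 m/d

v = L / t = 569 / 1180 = 0.4822 m/d
K = v · n / i = 0.4822 × 0.11 / 0.0053 = 10.0 m/d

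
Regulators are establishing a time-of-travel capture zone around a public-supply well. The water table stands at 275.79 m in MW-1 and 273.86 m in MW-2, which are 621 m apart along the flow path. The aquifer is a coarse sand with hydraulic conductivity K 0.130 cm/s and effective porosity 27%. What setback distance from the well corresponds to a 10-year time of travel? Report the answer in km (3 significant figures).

4.72 km

Hydraulic gradient i = (275.79 − 273.86) / 621 = 1.93 / 621 = 0.003108
K = 0.130 cm/s × 864 = 112.3 m/d
Specific discharge q = 112.3 × 0.003108 = 0.3491 m/d
Average linear velocity = 0.3491 / 0.27 = 1.293 m/d
T = 10 yr × 365 = 3650 d
L = v × T = 1.293 × 3650 = 4719 m
   = 4.72 km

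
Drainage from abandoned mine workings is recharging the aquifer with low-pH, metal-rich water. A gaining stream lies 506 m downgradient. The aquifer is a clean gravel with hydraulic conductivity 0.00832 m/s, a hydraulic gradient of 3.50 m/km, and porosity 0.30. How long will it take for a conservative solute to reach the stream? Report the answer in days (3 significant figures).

K = 0.00832 m/s × 86400 s/d = 718.8 m/d
Darcy flux q = K·i = 718.8 × 0.0035 = 2.516 m/d
Seepage velocity v = q / n = 2.516 / 0.30 = 8.387 m/d
t = L / v = 506 / 8.387 = 60.33 d

60.3 days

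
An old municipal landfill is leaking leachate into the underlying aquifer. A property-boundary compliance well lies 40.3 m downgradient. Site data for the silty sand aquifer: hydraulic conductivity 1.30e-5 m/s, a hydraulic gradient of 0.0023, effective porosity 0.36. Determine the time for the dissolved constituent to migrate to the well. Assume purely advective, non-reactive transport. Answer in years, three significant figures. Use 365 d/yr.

K = 1.30e-5 m/s × 86400 s/d = 1.123 m/d
Darcy flux q = K·i = 1.123 × 0.0023 = 0.002583 m/d
Seepage velocity v = q / n = 0.002583 / 0.36 = 0.007176 m/d
t = L / v = 40.3 / 0.007176 = 5616 d
   = 5616 / 365 = 15.4 yr

15.4 years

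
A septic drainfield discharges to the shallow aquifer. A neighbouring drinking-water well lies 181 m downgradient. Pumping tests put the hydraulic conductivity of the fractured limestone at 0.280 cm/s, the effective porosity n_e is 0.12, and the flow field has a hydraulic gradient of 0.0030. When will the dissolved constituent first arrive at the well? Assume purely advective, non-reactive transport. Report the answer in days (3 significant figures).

K = 0.280 cm/s × 864 = 241.9 m/d
q = Ki = 241.9 × 0.0030 = 0.7258 m/d
v = Ki/n = 241.9·0.0030/0.12 = 6.048 m/d
t = L / v = 181 / 6.048 = 29.93 d

29.9 days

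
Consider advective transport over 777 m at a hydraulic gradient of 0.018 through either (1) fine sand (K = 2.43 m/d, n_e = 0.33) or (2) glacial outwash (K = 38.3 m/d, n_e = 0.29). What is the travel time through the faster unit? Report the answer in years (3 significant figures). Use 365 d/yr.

Unit 1 (fine sand): v = 2.43×0.018/0.33 = 0.1325 m/d, t = 777/0.1325 = 5862 d
Unit 2 (glacial outwash): v = 38.3×0.018/0.29 = 2.377 m/d, t = 777/2.377 = 326.8 d
Faster: 326.8 d / 365 = 0.895 yr

0.895 years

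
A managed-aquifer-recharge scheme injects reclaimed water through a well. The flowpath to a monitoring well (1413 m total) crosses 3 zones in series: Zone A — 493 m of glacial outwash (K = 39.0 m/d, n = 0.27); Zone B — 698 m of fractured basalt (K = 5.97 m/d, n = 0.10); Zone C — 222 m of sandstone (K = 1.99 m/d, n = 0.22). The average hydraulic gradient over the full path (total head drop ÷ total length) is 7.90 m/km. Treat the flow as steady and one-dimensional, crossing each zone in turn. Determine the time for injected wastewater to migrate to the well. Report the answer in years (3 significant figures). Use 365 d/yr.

Continuity: the same q passes through each zone, so ΔH = q·Σ(L_j/K_j) — the zones act as resistances in series.
Σ(L/K) = 493/39.0 + 698/5.97 + 222/1.99 = 12.64 + 116.9 + 111.6 = 241.1 d
K_eq = L_total / Σ(L/K) = 1413 / 241.1 = 5.860 m/d
q = K_eq · i = 5.860 × 0.0079 = 0.04630 m/d (same in every zone)
Zone A: v = q/n = 0.04630/0.27 = 0.1715 m/d → t_A = 493/0.1715 = 2875 d
Zone B: v = q/n = 0.04630/0.10 = 0.4630 m/d → t_B = 698/0.4630 = 1508 d
Zone C: v = q/n = 0.04630/0.22 = 0.2104 m/d → t_C = 222/0.2104 = 1055 d
Total t = 2875 + 1508 + 1055 = 5438 d
   = 5438 / 365 = 14.9 yr

14.9 years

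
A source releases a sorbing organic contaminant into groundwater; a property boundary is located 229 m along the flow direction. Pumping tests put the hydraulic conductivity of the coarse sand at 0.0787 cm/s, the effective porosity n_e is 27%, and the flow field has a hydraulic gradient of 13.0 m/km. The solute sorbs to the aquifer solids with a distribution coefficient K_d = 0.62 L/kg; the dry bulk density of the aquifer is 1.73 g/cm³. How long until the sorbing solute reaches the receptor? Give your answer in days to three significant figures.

K = 0.0787 cm/s × 864 = 68.00 m/d
q = Ki = 68.00 × 0.013 = 0.8840 m/d
v = Ki/n = 68.00·0.013/0.27 = 3.274 m/d
Retardation R = 1 + ρ_b·K_d/n = 1 + 1.73×0.62/0.27 = 4.973
Contaminant velocity v_c = v/R = 3.274/4.973 = 0.6584 m/d
t = L/v_c = 229/0.6584 = 347.8 d

348 days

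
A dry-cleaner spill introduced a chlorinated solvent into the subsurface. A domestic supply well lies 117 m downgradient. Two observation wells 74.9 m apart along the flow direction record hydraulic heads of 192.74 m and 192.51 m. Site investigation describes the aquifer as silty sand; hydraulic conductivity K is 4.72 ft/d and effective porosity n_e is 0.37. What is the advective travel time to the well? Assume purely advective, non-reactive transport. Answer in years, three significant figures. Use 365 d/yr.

26.8 years

Hydraulic gradient i = (192.74 − 192.51) / 74.9 = 0.23 / 74.9 = 0.003071
K = 4.72 ft/d × 0.3048 = 1.439 m/d
Darcy flux q = K·i = 1.439 × 0.003071 = 0.004418 m/d
v = Ki/n = 1.439·0.003071/0.37 = 0.01194 m/d
t = L / v = 117 / 0.01194 = 9799 d
   = 9799 / 365 = 26.8 yr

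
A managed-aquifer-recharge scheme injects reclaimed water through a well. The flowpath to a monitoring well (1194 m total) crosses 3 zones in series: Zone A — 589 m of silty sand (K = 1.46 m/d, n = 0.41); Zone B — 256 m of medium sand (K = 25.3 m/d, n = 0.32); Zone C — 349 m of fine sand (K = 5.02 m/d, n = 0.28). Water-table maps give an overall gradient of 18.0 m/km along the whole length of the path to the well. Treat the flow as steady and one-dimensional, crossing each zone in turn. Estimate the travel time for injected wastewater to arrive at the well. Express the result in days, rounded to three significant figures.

For zones in series the flux q is common to all zones; the equivalent conductivity is the harmonic (thickness-weighted) mean, K_eq = L_total / Σ(L_j/K_j).
Σ(L/K) = 589/1.46 + 256/25.3 + 349/5.02 = 403.4 + 10.12 + 69.52 = 483.1 d
K_eq = L_total / Σ(L/K) = 1194 / 483.1 = 2.472 m/d
q = K_eq · i = 2.472 × 0.018 = 0.04449 m/d (same in every zone)
Zone A: v = q/n = 0.04449/0.41 = 0.1085 m/d → t_A = 589/0.1085 = 5428 d
Zone B: v = q/n = 0.04449/0.32 = 0.1390 m/d → t_B = 256/0.1390 = 1841 d
Zone C: v = q/n = 0.04449/0.28 = 0.1589 m/d → t_C = 349/0.1589 = 2196 d
Total t = 5428 + 1841 + 2196 = 9466 d

9470 days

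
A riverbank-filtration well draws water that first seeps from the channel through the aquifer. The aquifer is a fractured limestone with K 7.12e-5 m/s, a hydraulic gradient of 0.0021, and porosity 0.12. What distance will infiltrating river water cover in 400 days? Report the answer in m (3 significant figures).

K = 7.12e-5 m/s × 86400 s/d = 6.152 m/d
q = Ki = 6.152 × 0.0021 = 0.01292 m/d
v_s = q/n_e = 0.01292/0.12 = 0.1077 m/d
L = v × T = 0.1077 × 400 = 43.06 m

43.1 m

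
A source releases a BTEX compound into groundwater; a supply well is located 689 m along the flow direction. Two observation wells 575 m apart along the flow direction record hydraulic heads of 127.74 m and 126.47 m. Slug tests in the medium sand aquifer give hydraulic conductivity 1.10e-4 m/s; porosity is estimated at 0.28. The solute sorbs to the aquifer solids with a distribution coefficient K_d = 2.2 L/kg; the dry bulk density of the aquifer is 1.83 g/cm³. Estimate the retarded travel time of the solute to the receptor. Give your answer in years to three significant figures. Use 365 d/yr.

Hydraulic gradient i = (127.74 − 126.47) / 575 = 1.27 / 575 = 0.002209
K = 1.10e-4 m/s × 86400 s/d = 9.504 m/d
q = Ki = 9.504 × 0.002209 = 0.02099 m/d
v_s = q/n_e = 0.02099/0.28 = 0.07497 m/d
Retardation R = 1 + ρ_b·K_d/n = 1 + 1.83×2.2/0.28 = 15.38
Contaminant velocity v_c = v/R = 0.07497/15.38 = 0.004875 m/d
t = L/v_c = 689/0.004875 = 141300 d
   = 141300/365 = 387 yr

387 years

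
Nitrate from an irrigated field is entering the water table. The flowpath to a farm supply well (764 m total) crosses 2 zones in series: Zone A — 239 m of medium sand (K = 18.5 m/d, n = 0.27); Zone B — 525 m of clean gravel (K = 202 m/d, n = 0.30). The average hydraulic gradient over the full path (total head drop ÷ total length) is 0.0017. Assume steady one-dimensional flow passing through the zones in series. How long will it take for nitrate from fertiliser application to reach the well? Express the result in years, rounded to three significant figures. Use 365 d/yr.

7.27 years

For zones in series the flux q is common to all zones; the equivalent conductivity is the harmonic (thickness-weighted) mean, K_eq = L_total / Σ(L_j/K_j).
Σ(L/K) = 239/18.5 + 525/202 = 12.92 + 2.599 = 15.52 d
K_eq = L_total / Σ(L/K) = 764 / 15.52 = 49.23 m/d
q = K_eq · i = 49.23 × 0.0017 = 0.08370 m/d (same in every zone)
Zone A: v = q/n = 0.08370/0.27 = 0.3100 m/d → t_A = 239/0.3100 = 771.0 d
Zone B: v = q/n = 0.08370/0.30 = 0.2790 m/d → t_B = 525/0.2790 = 1882 d
Total t = 771.0 + 1882 = 2653 d
   = 2653 / 365 = 7.27 yr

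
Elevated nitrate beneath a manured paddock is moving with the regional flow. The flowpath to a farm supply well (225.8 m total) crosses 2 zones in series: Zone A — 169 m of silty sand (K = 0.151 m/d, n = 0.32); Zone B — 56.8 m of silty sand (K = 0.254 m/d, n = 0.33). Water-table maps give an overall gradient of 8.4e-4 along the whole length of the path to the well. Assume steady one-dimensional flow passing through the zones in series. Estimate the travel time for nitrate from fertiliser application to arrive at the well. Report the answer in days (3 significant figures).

516000 days

Steady 1-D flow in series ⇒ the Darcy flux q is identical in every zone and the zone head losses add (resistances L/K in series).
Σ(L/K) = 169/0.151 + 56.8/0.254 = 1119 + 223.6 = 1343 d
K_eq = L_total / Σ(L/K) = 225.8 / 1343 = 0.1682 m/d
q = K_eq · i = 0.1682 × 8.4e-4 = 1.412e-4 m/d (same in every zone)
Zone A: v = q/n = 1.412e-4/0.32 = 4.414e-4 m/d → t_A = 169/4.414e-4 = 382900 d
Zone B: v = q/n = 1.412e-4/0.33 = 4.280e-4 m/d → t_B = 56.8/4.280e-4 = 132700 d
Total t = 382900 + 132700 = 515600 d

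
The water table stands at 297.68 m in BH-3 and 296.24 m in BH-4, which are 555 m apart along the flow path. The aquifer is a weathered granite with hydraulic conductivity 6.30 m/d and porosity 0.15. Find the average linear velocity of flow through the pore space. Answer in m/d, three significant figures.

0.109 m/d

Hydraulic gradient i = (297.68 − 296.24) / 555 = 1.44 / 555 = 0.002595
Darcy flux q = K·i = 6.30 × 0.002595 = 0.01635 m/d
Seepage velocity v = q / n = 0.01635 / 0.15 = 0.1090 m/d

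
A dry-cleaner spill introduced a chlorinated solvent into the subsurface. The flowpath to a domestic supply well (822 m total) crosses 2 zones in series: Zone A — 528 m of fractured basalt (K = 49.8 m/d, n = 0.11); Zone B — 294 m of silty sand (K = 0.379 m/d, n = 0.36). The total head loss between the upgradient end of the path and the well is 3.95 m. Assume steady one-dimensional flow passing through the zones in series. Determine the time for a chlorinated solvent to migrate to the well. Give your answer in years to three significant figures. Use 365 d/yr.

89.4 years

Steady 1-D flow in series ⇒ the Darcy flux q is identical in every zone and the zone head losses add (resistances L/K in series).
Σ(L/K) = 528/49.8 + 294/0.379 = 10.60 + 775.7 = 786.3 d
q = ΔH / Σ(L/K) = 3.95 / 786.3 = 0.005023 m/d (same in every zone)
Zone A: v = q/n = 0.005023/0.11 = 0.04567 m/d → t_A = 528/0.04567 = 11560 d
Zone B: v = q/n = 0.005023/0.36 = 0.01395 m/d → t_B = 294/0.01395 = 21070 d
Total t = 11560 + 21070 = 32630 d
   = 32630 / 365 = 89.4 yr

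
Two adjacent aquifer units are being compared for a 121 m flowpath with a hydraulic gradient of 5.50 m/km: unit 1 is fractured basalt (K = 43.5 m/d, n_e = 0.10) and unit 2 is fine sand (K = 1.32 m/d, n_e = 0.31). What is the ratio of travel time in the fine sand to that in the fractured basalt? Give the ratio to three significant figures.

102

Unit 1 (fractured basalt): v = 43.5×0.0055/0.10 = 2.392 m/d, t = 121/2.392 = 50.57 d
Unit 2 (fine sand): v = 1.32×0.0055/0.31 = 0.02342 m/d, t = 121/0.02342 = 5167 d
t(fine sand) / t(fractured basalt) = 5167/50.57 = 102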